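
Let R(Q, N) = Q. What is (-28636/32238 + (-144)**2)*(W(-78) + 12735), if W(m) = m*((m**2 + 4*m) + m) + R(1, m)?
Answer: -144185168435336/16119 ≈ -8.9450e+9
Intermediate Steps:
W(m) = 1 + m*(m**2 + 5*m) (W(m) = m*((m**2 + 4*m) + m) + 1 = m*(m**2 + 5*m) + 1 = 1 + m*(m**2 + 5*m))
(-28636/32238 + (-144)**2)*(W(-78) + 12735) = (-28636/32238 + (-144)**2)*((1 + (-78)**3 + 5*(-78)**2) + 12735) = (-28636*1/32238 + 20736)*((1 - 474552 + 5*6084) + 12735) = (-14318/16119 + 20736)*((1 - 474552 + 30420) + 12735) = 334229266*(-444131 + 12735)/16119 = (334229266/16119)*(-431396) = -144185168435336/16119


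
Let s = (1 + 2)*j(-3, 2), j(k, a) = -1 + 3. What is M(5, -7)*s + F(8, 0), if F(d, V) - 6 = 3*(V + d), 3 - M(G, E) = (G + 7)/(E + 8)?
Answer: -24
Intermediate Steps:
j(k, a) = 2
M(G, E) = 3 - (7 + G)/(8 + E) (M(G, E) = 3 - (G + 7)/(E + 8) = 3 - (7 + G)/(8 + E))
s = 6 (s = (1 + 2)*2 = 3*2 = 6)
F(d, V) = 6 + 3*V + 3*d (F(d, V) = 6 + 3*(V + d) = 6 + (3*V + 3*d) = 6 + 3*V + 3*d)
M(5, -7)*s + F(8, 0) = ((17 - 1*5 + 3*(-7))/(8 - 7))*6 + (6 + 3*0 + 3*8) = ((17 - 5 - 21)/1)*6 + (6 + 0 + 24) = (1*(-9))*6 + 30 = -9*6 + 30 = -54 + 30 = -24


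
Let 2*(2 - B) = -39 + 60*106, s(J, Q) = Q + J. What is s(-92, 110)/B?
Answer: -36/6317 ≈ -0.0056989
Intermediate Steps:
s(J, Q) = J + Q
B = -6317/2 (B = 2 - (-39 + 60*106)/2 = 2 - (-39 + 6360)/2 = 2 - ½*6321 = 2 - 6321/2 = -6317/2 ≈ -3158.5)
s(-92, 110)/B = (-92 + 110)/(-6317/2) = 18*(-2/6317) = -36/6317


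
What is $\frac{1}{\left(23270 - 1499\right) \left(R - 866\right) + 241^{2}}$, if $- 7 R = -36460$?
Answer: $\frac{7}{662201425} \approx 1.0571 \cdot 10^{-8}$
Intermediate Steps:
$R = \frac{36460}{7}$ ($R = \left(- \frac{1}{7}\right) \left(-36460\right) = \frac{36460}{7} \approx 5208.6$)
$\frac{1}{\left(23270 - 1499\right) \left(R - 866\right) + 241^{2}} = \frac{1}{\left(23270 - 1499\right) \left(\frac{36460}{7} - 866\right) + 241^{2}} = \frac{1}{21771 \cdot \frac{30398}{7} + 58081} = \frac{1}{\frac{661794858}{7} + 58081} = \frac{1}{\frac{662201425}{7}} = \frac{7}{662201425}$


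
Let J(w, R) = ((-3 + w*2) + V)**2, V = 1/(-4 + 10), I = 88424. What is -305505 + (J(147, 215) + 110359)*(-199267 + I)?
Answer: -778675646699/36 ≈ -2.1630e+10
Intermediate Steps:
V = 1/6 ≈ 0.16667
J(w, R) = (-17/6 + 2*w)**2 (J(w, R) = ((-3 + w*2) + 1/6)**2 = ((-3 + 2*w) + 1/6)**2 = (-17/6 + 2*w)**2)
-305505 + (J(147, 215) + 110359)*(-199267 + I) = -305505 + ((-17 + 12*147)**2/36 + 110359)*(-199267 + 88424) = -305505 + ((-17 + 1764)**2/36 + 110359)*(-110843) = -305505 + ((1/36)*1747**2 + 110359)*(-110843) = -305505 + ((1/36)*3052009 + 110359)*(-110843) = -305505 + (3052009/36 + 110359)*(-110843) = -305505 + (7024933/36)*(-110843) = -305505 - 778664648519/36 = -778675646699/36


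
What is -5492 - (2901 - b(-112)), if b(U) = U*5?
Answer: -8953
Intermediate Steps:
b(U) = 5*U
-5492 - (2901 - b(-112)) = -5492 - (2901 - 5*(-112)) = -5492 - (2901 - 1*(-560)) = -5492 - (2901 + 560) = -5492 - 1*3461 = -5492 - 3461 = -8953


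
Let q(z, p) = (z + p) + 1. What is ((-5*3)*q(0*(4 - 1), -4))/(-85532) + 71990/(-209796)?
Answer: -1541722375/4486067868 ≈ -0.34367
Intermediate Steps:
q(z, p) = 1 + p + z (q(z, p) = (p + z) + 1 = 1 + p + z)
((-5*3)*q(0*(4 - 1), -4))/(-85532) + 71990/(-209796) = ((-5*3)*(1 - 4 + 0*(4 - 1)))/(-85532) + 71990/(-209796) = -15*(1 - 4 + 0*3)*(-1/85532) + 71990*(-1/209796) = -15*(1 - 4 + 0)*(-1/85532) - 35995/104898 = -15*(-3)*(-1/85532) - 35995/104898 = 45*(-1/85532) - 35995/104898 = -45/85532 - 35995/104898 = -1541722375/4486067868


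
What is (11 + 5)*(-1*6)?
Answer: -96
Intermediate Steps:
(11 + 5)*(-1*6) = 16*(-6) = -96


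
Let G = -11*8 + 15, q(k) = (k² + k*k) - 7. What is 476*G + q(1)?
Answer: -34753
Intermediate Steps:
q(k) = -7 + 2*k² (q(k) = (k² + k²) - 7 = 2*k² - 7 = -7 + 2*k²)
G = -73 (G = -88 + 15 = -73)
476*G + q(1) = 476*(-73) + (-7 + 2*1²) = -34748 + (-7 + 2*1) = -34748 + (-7 + 2) = -34748 - 5 = -34753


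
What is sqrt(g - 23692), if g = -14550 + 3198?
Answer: 2*I*sqrt(8761) ≈ 187.2*I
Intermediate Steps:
g = -11352
sqrt(g - 23692) = sqrt(-11352 - 23692) = sqrt(-35044) = 2*I*sqrt(8761)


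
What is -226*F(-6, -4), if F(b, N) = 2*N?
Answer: 1808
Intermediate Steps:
-226*F(-6, -4) = -452*(-4) = -226*(-8) = 1808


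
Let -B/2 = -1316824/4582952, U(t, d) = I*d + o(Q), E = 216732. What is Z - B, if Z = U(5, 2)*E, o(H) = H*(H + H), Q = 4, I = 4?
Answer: 4966361435114/572869 ≈ 8.6693e+6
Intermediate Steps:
o(H) = 2*H² (o(H) = H*(2*H) = 2*H²)
U(t, d) = 32 + 4*d (U(t, d) = 4*d + 2*4² = 4*d + 2*16 = 4*d + 32 = 32 + 4*d)
Z = 8669280 (Z = (32 + 4*2)*216732 = (32 + 8)*216732 = 40*216732 = 8669280)
B = 329206/572869 (B = -(-2633648)/4582952 = -2*(-164603/572869) = 329206/572869 ≈ 0.57466)
Z - B = 8669280 - 1*329206/572869 = 8669280 - 329206/572869 = 4966361435114/572869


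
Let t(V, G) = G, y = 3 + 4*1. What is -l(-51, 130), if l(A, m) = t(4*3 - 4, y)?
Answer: -7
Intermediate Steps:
y = 7 (y = 3 + 4 = 7)
l(A, m) = 7
-l(-51, 130) = -1*7 = -7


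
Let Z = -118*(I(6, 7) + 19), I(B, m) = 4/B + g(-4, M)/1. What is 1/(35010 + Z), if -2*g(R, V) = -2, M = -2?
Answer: 3/97714 ≈ 3.0702e-5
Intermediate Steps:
g(R, V) = 1 (g(R, V) = -1/2*(-2) = 1)
I(B, m) = 1 + 4/B (I(B, m) = 4/B + 1/1 = 4/B + 1*1 = 4/B + 1 = 1 + 4/B)
Z = -7316/3 (Z = -118*((4 + 6)/6 + 19) = -118*((1/6)*10 + 19) = -118*(5/3 + 19) = -118*62/3 = -7316/3 ≈ -2438.7)
1/(35010 + Z) = 1/(35010 - 7316/3) = 1/(97714/3) = 3/97714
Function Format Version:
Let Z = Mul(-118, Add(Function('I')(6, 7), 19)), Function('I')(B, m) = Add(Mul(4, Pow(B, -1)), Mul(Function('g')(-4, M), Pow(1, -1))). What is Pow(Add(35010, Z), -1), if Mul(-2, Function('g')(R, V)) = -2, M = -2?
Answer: Rational(3, 97714) ≈ 3.0702e-5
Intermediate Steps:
Function('g')(R, V) = 1 (Function('g')(R, V) = Mul(Rational(-1, 2), -2) = 1)
Function('I')(B, m) = Add(1, Mul(4, Pow(B, -1))) (Function('I')(B, m) = Add(Mul(4, Pow(B, -1)), Mul(1, Pow(1, -1))) = Add(Mul(4, Pow(B, -1)), Mul(1, 1)) = Add(Mul(4, Pow(B, -1)), 1) = Add(1, Mul(4, Pow(B, -1))))
Z = Rational(-7316, 3) (Z = Mul(-118, Add(Mul(Pow(6, -1), Add(4, 6)), 19)) = Mul(-118, Add(Mul(Rational(1, 6), 10), 19)) = Mul(-118, Add(Rational(5, 3), 19)) = Mul(-118, Rational(62, 3)) = Rational(-7316, 3) ≈ -2438.7)
Pow(Add(35010, Z), -1) = Pow(Add(35010, Rational(-7316, 3)), -1) = Pow(Rational(97714, 3), -1) = Rational(3, 97714)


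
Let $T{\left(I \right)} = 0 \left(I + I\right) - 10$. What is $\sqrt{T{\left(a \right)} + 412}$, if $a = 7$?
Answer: $\sqrt{402} \approx 20.05$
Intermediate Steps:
$T{\left(I \right)} = -10$ ($T{\left(I \right)} = 0 \cdot 2 I - 10 = 0 - 10 = -10$)
$\sqrt{T{\left(a \right)} + 412} = \sqrt{-10 + 412} = \sqrt{402}$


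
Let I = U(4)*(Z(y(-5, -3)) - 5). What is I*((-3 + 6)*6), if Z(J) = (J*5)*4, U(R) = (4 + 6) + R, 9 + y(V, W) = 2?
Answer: -36540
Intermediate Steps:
y(V, W) = -7 (y(V, W) = -9 + 2 = -7)
U(R) = 10 + R
Z(J) = 20*J (Z(J) = (5*J)*4 = 20*J)
I = -2030 (I = (10 + 4)*(20*(-7) - 5) = 14*(-140 - 5) = 14*(-145) = -2030)
I*((-3 + 6)*6) = -2030*(-3 + 6)*6 = -6090*6 = -2030*18 = -36540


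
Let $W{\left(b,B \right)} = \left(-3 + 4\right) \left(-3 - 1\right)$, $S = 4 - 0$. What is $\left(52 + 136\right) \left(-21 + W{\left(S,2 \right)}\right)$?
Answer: $-4700$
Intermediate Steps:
$S = 4$ ($S = 4 + 0 = 4$)
$W{\left(b,B \right)} = -4$ ($W{\left(b,B \right)} = 1 \left(-4\right) = -4$)
$\left(52 + 136\right) \left(-21 + W{\left(S,2 \right)}\right) = \left(52 + 136\right) \left(-21 - 4\right) = 188 \left(-25\right) = -4700$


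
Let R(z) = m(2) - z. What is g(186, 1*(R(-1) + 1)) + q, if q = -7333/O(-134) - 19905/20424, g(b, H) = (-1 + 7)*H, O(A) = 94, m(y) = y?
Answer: -17593953/319976 ≈ -54.985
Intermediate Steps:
R(z) = 2 - z
g(b, H) = 6*H
q = -25273377/319976 (q = -7333/94 - 19905/20424 = -7333*1/94 - 19905*1/20424 = -7333/94 - 6635/6808 = -25273377/319976 ≈ -78.985)
g(186, 1*(R(-1) + 1)) + q = 6*(1*((2 - 1*(-1)) + 1)) - 25273377/319976 = 6*(1*((2 + 1) + 1)) - 25273377/319976 = 6*(1*(3 + 1)) - 25273377/319976 = 6*(1*4) - 25273377/319976 = 6*4 - 25273377/319976 = 24 - 25273377/319976 = -17593953/319976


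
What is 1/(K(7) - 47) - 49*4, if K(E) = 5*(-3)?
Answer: -12153/62 ≈ -196.02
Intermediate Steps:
K(E) = -15
1/(K(7) - 47) - 49*4 = 1/(-15 - 47) - 49*4 = 1/(-62) - 196 = -1/62 - 196 = -12153/62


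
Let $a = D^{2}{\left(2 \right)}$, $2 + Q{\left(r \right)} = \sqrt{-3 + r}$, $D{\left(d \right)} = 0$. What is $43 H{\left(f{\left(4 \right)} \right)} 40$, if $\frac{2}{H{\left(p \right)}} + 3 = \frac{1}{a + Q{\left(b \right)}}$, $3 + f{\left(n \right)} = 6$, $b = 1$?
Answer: $- \frac{68800}{67} + \frac{3440 i \sqrt{2}}{67} \approx -1026.9 + 72.61 i$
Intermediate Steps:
$f{\left(n \right)} = 3$ ($f{\left(n \right)} = -3 + 6 = 3$)
$Q{\left(r \right)} = -2 + \sqrt{-3 + r}$
$a = 0$ ($a = 0^{2} = 0$)
$H{\left(p \right)} = \frac{2}{-3 + \frac{1}{-2 + i \sqrt{2}}}$ ($H{\left(p \right)} = \frac{2}{-3 + \frac{1}{0 - \left(2 - \sqrt{-3 + 1}\right)}} = \frac{2}{-3 + \frac{1}{0 - \left(2 - \sqrt{-2}\right)}} = \frac{2}{-3 + \frac{1}{0 - \left(2 - i \sqrt{2}\right)}} = \frac{2}{-3 + \frac{1}{-2 + i \sqrt{2}}}$)
$43 H{\left(f{\left(4 \right)} \right)} 40 = 43 \left(- \frac{40}{67} + \frac{2 i \sqrt{2}}{67}\right) 40 = \left(- \frac{1720}{67} + \frac{86 i \sqrt{2}}{67}\right) 40 = - \frac{68800}{67} + \frac{3440 i \sqrt{2}}{67}$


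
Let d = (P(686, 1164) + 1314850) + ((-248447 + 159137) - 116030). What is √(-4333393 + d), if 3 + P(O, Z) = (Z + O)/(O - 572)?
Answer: I*√10474352889/57 ≈ 1795.5*I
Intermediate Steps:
P(O, Z) = -3 + (O + Z)/(-572 + O) (P(O, Z) = -3 + (Z + O)/(O - 572) = -3 + (O + Z)/(-572 + O))
d = 63242824/57 (d = ((1716 + 1164 - 2*686)/(-572 + 686) + 1314850) + ((-248447 + 159137) - 116030) = ((1716 + 1164 - 1372)/114 + 1314850) + (-89310 - 116030) = ((1/114)*1508 + 1314850) - 205340 = (754/57 + 1314850) - 205340 = 74947204/57 - 205340 = 63242824/57 ≈ 1.1095e+6)
√(-4333393 + d) = √(-4333393 + 63242824/57) = √(-183760577/57) = I*√10474352889/57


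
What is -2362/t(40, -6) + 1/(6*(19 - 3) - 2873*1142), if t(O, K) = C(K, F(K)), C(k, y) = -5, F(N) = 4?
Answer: 7490690903/15856670 ≈ 472.40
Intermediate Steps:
t(O, K) = -5
-2362/t(40, -6) + 1/(6*(19 - 3) - 2873*1142) = -2362/(-5) + 1/(6*(19 - 3) - 2873*1142) = -2362*(-1/5) + (1/1142)/(6*16 - 2873) = 2362/5 + (1/1142)/(96 - 2873) = 2362/5 + (1/1142)/(-2777) = 2362/5 - 1/2777*1/1142 = 2362/5 - 1/3171334 = 7490690903/15856670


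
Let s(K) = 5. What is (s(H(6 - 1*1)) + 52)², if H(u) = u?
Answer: 3249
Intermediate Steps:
(s(H(6 - 1*1)) + 52)² = (5 + 52)² = 57² = 3249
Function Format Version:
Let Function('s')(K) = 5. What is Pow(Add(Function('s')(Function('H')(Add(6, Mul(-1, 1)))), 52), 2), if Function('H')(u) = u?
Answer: 3249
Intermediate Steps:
Pow(Add(Function('s')(Function('H')(Add(6, Mul(-1, 1)))), 52), 2) = Pow(Add(5, 52), 2) = Pow(57, 2) = 3249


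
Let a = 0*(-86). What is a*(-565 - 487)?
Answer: 0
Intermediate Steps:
a = 0
a*(-565 - 487) = 0*(-565 - 487) = 0*(-1052) = 0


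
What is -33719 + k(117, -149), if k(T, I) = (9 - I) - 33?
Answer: -33594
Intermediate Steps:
k(T, I) = -24 - I
-33719 + k(117, -149) = -33719 + (-24 - 1*(-149)) = -33719 + (-24 + 149) = -33719 + 125 = -33594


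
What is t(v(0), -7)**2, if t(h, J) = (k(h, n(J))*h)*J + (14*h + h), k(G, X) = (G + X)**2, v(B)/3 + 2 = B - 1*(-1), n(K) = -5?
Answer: 1687401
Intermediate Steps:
v(B) = -3 + 3*B (v(B) = -6 + 3*(B - 1*(-1)) = -6 + 3*(B + 1) = -6 + 3*(1 + B) = -6 + (3 + 3*B) = -3 + 3*B)
t(h, J) = 15*h + J*h*(-5 + h)**2 (t(h, J) = ((h - 5)**2*h)*J + (14*h + h) = ((-5 + h)**2*h)*J + 15*h = (h*(-5 + h)**2)*J + 15*h = J*h*(-5 + h)**2 + 15*h = 15*h + J*h*(-5 + h)**2)
t(v(0), -7)**2 = ((-3 + 3*0)*(15 - 7*(-5 + (-3 + 3*0))**2))**2 = ((-3 + 0)*(15 - 7*(-5 + (-3 + 0))**2))**2 = (-3*(15 - 7*(-5 - 3)**2))**2 = (-3*(15 - 7*(-8)**2))**2 = (-3*(15 - 7*64))**2 = (-3*(15 - 448))**2 = (-3*(-433))**2 = 1299**2 = 1687401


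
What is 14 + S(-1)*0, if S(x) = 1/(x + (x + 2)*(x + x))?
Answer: 14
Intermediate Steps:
S(x) = 1/(x + 2*x*(2 + x)) (S(x) = 1/(x + (2 + x)*(2*x)) = 1/(x + 2*x*(2 + x)))
14 + S(-1)*0 = 14 + (1/((-1)*(5 + 2*(-1))))*0 = 14 - 1/(5 - 2)*0 = 14 - 1/3*0 = 14 - 1*⅓*0 = 14 - ⅓*0 = 14 + 0 = 14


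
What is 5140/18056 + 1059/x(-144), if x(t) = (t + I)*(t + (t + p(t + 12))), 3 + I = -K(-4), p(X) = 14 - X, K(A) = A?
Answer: 7718384/22915321 ≈ 0.33682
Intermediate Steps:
I = 1 (I = -3 - 1*(-4) = -3 + 4 = 1)
x(t) = (1 + t)*(2 + t) (x(t) = (t + 1)*(t + (t + (14 - (t + 12)))) = (1 + t)*(t + (t + (14 - (12 + t)))) = (1 + t)*(t + (t + (14 + (-12 - t)))) = (1 + t)*(t + (t + (2 - t))) = (1 + t)*(t + 2) = (1 + t)*(2 + t))
5140/18056 + 1059/x(-144) = 5140/18056 + 1059/(2 + (-144)**2 + 3*(-144)) = 5140*(1/18056) + 1059/(2 + 20736 - 432) = 1285/4514 + 1059/20306 = 7718384/22915321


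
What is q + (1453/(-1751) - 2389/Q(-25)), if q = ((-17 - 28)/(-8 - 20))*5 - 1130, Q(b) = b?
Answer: -1259080833/1225700 ≈ -1027.2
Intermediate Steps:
q = -31415/28 (q = -45/(-28)*5 - 1130 = -45*(-1/28)*5 - 1130 = (45/28)*5 - 1130 = 225/28 - 1130 = -31415/28 ≈ -1122.0)
q + (1453/(-1751) - 2389/Q(-25)) = -31415/28 + (1453/(-1751) - 2389/(-25)) = -31415/28 + (1453*(-1/1751) - 2389*(-1/25)) = -31415/28 + (-1453/1751 + 2389/25) = -31415/28 + 4146814/43775 = -1259080833/1225700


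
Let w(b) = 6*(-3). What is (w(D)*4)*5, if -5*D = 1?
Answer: -360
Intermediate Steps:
D = -⅕ (D = -⅕*1 = -⅕ ≈ -0.20000)
w(b) = -18
(w(D)*4)*5 = -18*4*5 = -72*5 = -360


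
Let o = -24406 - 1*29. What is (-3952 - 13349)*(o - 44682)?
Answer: 1195793217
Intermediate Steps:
o = -24435 (o = -24406 - 29 = -24435)
(-3952 - 13349)*(o - 44682) = (-3952 - 13349)*(-24435 - 44682) = -17301*(-69117) = 1195793217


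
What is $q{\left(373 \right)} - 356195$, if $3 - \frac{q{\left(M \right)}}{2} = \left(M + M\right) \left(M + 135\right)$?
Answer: $-1114125$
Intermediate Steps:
$q{\left(M \right)} = 6 - 4 M \left(135 + M\right)$ ($q{\left(M \right)} = 6 - 2 \left(M + M\right) \left(M + 135\right) = 6 - 2 \cdot 2 M \left(135 + M\right) = 6 - 4 M \left(135 + M\right)$)
$q{\left(373 \right)} - 356195 = \left(6 - 201420 - 4 \cdot 373^{2}\right) - 356195 = \left(6 - 201420 - 556516\right) - 356195 = -757930 - 356195 = -1114125$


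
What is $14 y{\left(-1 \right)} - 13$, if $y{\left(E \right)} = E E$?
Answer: $1$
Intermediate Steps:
$y{\left(E \right)} = E^{2}$
$14 y{\left(-1 \right)} - 13 = 14 \left(-1\right)^{2} - 13 = 14 \cdot 1 - 13 = 14 - 13 = 1$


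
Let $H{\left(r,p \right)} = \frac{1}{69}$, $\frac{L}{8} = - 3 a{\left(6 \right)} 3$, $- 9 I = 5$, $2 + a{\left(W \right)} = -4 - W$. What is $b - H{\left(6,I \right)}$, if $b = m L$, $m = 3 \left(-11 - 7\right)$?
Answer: $- \frac{3219265}{69} \approx -46656.0$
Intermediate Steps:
$a{\left(W \right)} = -6 - W$ ($a{\left(W \right)} = -2 - \left(4 + W\right) = -6 - W$)
$I = - \frac{5}{9}$ ($I = \left(- \frac{1}{9}\right) 5 = - \frac{5}{9} \approx -0.55556$)
$L = 864$ ($L = 8 - 3 \left(-6 - 6\right) 3 = 8 \left(-3\right) \left(-12\right) 3 = 8 \cdot 36 \cdot 3 = 8 \cdot 108 = 864$)
$m = -54$ ($m = 3 \left(-18\right) = -54$)
$H{\left(r,p \right)} = \frac{1}{69}$
$b = -46656$ ($b = \left(-54\right) 864 = -46656$)
$b - H{\left(6,I \right)} = -46656 - \frac{1}{69} = - \frac{3219265}{69}$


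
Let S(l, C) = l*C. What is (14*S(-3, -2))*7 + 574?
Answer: 1162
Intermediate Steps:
S(l, C) = C*l
(14*S(-3, -2))*7 + 574 = (14*(-2*(-3)))*7 + 574 = (14*6)*7 + 574 = 84*7 + 574 = 588 + 574 = 1162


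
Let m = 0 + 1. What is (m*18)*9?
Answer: 162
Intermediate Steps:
m = 1
(m*18)*9 = (1*18)*9 = 18*9 = 162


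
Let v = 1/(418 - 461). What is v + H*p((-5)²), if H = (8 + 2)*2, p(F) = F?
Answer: 21499/43 ≈ 499.98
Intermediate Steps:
v = -1/43 (v = 1/(-43) = -1/43 ≈ -0.023256)
H = 20 (H = 10*2 = 20)
v + H*p((-5)²) = -1/43 + 20*(-5)² = -1/43 + 20*25 = -1/43 + 500 = 21499/43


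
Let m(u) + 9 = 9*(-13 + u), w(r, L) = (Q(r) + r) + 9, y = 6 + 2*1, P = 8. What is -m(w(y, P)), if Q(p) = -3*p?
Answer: 189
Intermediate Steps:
y = 8 (y = 6 + 2 = 8)
w(r, L) = 9 - 2*r (w(r, L) = (-3*r + r) + 9 = -2*r + 9 = 9 - 2*r)
m(u) = -126 + 9*u (m(u) = -9 + 9*(-13 + u) = -9 + (-117 + 9*u) = -126 + 9*u)
-m(w(y, P)) = -(-126 + 9*(9 - 2*8)) = -(-126 + 9*(9 - 16)) = -(-126 + 9*(-7)) = -(-126 - 63) = -1*(-189) = 189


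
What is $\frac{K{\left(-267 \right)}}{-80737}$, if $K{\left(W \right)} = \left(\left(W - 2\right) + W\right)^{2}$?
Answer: $- \frac{287296}{80737} \approx -3.5584$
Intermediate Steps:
$K{\left(W \right)} = \left(-2 + 2 W\right)^{2}$ ($K{\left(W \right)} = \left(\left(-2 + W\right) + W\right)^{2} = \left(-2 + 2 W\right)^{2}$)
$\frac{K{\left(-267 \right)}}{-80737} = \frac{4 \left(-1 - 267\right)^{2}}{-80737} = 4 \left(-268\right)^{2} \left(- \frac{1}{80737}\right) = 4 \cdot 71824 \left(- \frac{1}{80737}\right) = 287296 \left(- \frac{1}{80737}\right) = - \frac{287296}{80737}$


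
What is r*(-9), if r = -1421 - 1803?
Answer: 29016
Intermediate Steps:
r = -3224
r*(-9) = -3224*(-9) = 29016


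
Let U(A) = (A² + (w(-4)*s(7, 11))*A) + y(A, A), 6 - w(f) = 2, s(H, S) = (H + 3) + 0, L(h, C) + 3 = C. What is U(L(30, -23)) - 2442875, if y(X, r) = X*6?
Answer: -2443395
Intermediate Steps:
L(h, C) = -3 + C
s(H, S) = 3 + H (s(H, S) = (3 + H) + 0 = 3 + H)
w(f) = 4 (w(f) = 6 - 1*2 = 6 - 2 = 4)
y(X, r) = 6*X
U(A) = A² + 46*A (U(A) = (A² + (4*(3 + 7))*A) + 6*A = (A² + (4*10)*A) + 6*A = (A² + 40*A) + 6*A = A² + 46*A)
U(L(30, -23)) - 2442875 = (-3 - 23)*(46 + (-3 - 23)) - 2442875 = -26*(46 - 26) - 2442875 = -26*20 - 2442875 = -520 - 2442875 = -2443395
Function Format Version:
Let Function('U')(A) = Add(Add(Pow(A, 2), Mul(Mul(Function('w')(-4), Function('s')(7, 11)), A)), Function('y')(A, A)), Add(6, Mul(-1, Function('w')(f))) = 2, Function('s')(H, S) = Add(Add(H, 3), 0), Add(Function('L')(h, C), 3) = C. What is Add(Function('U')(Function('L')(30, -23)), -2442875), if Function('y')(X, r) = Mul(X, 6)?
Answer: -2443395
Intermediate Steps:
Function('L')(h, C) = Add(-3, C)
Function('s')(H, S) = Add(3, H) (Function('s')(H, S) = Add(Add(3, H), 0) = Add(3, H))
Function('w')(f) = 4 (Function('w')(f) = Add(6, Mul(-1, 2)) = Add(6, -2) = 4)
Function('y')(X, r) = Mul(6, X)
Function('U')(A) = Add(Pow(A, 2), Mul(46, A)) (Function('U')(A) = Add(Add(Pow(A, 2), Mul(Mul(4, Add(3, 7)), A)), Mul(6, A)) = Add(Add(Pow(A, 2), Mul(Mul(4, 10), A)), Mul(6, A)) = Add(Add(Pow(A, 2), Mul(40, A)), Mul(6, A)) = Add(Pow(A, 2), Mul(46, A)))
Add(Function('U')(Function('L')(30, -23)), -2442875) = Add(Mul(Add(-3, -23), Add(46, Add(-3, -23))), -2442875) = Add(Mul(-26, Add(46, -26)), -2442875) = Add(Mul(-26, 20), -2442875) = Add(-520, -2442875) = -2443395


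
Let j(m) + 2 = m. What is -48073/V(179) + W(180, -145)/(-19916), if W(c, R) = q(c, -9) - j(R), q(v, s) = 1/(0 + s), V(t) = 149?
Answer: -4308496895/13353678 ≈ -322.65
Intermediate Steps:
j(m) = -2 + m
q(v, s) = 1/s
W(c, R) = 17/9 - R (W(c, R) = 1/(-9) - (-2 + R) = -⅑ + (2 - R) = 17/9 - R)
-48073/V(179) + W(180, -145)/(-19916) = -48073/149 + (17/9 - 1*(-145))/(-19916) = -48073*1/149 + (17/9 + 145)*(-1/19916) = -48073/149 + (1322/9)*(-1/19916) = -48073/149 - 661/89622 = -4308496895/13353678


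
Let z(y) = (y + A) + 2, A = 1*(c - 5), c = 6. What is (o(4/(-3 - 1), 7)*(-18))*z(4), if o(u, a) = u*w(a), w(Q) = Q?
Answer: 882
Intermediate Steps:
A = 1 (A = 1*(6 - 5) = 1*1 = 1)
z(y) = 3 + y (z(y) = (y + 1) + 2 = (1 + y) + 2 = 3 + y)
o(u, a) = a*u (o(u, a) = u*a = a*u)
(o(4/(-3 - 1), 7)*(-18))*z(4) = ((7*(4/(-3 - 1)))*(-18))*(3 + 4) = ((7*(4/(-4)))*(-18))*7 = ((7*(4*(-¼)))*(-18))*7 = ((7*(-1))*(-18))*7 = -7*(-18)*7 = 126*7 = 882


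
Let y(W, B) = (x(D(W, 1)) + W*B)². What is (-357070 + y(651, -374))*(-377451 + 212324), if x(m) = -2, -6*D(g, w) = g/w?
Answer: -9788762494589262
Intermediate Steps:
D(g, w) = -g/(6*w)
y(W, B) = (-2 + B*W)² (y(W, B) = (-2 + W*B)² = (-2 + B*W)²)
(-357070 + y(651, -374))*(-377451 + 212324) = (-357070 + (-2 - 374*651)²)*(-377451 + 212324) = (-357070 + (-2 - 243474)²)*(-165127) = (-357070 + (-243476)²)*(-165127) = (-357070 + 59280562576)*(-165127) = 59280205506*(-165127) = -9788762494589262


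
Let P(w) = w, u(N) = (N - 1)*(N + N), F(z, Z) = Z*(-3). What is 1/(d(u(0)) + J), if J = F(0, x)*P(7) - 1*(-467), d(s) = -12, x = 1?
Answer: 1/434 ≈ 0.0023041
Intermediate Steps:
F(z, Z) = -3*Z
u(N) = 2*N*(-1 + N) (u(N) = (-1 + N)*(2*N) = 2*N*(-1 + N))
J = 446 (J = -3*1*7 - 1*(-467) = -3*7 + 467 = -21 + 467 = 446)
1/(d(u(0)) + J) = 1/(-12 + 446) = 1/434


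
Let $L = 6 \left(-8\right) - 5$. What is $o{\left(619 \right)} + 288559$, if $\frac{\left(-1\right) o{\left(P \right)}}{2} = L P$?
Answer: $354173$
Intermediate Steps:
$L = -53$ ($L = -48 - 5 = -53$)
$o{\left(P \right)} = 106 P$ ($o{\left(P \right)} = - 2 \left(- 53 P\right) = 106 P$)
$o{\left(619 \right)} + 288559 = 106 \cdot 619 + 288559 = 65614 + 288559 = 354173$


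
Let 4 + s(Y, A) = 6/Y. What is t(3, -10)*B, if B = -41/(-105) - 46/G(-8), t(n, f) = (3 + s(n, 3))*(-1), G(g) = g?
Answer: -2579/420 ≈ -6.1405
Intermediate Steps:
s(Y, A) = -4 + 6/Y
t(n, f) = 1 - 6/n (t(n, f) = (3 + (-4 + 6/n))*(-1) = (-1 + 6/n)*(-1) = 1 - 6/n)
B = 2579/420 (B = -41/(-105) - 46/(-8) = -41*(-1/105) - 46*(-1/8) = 41/105 + 23/4 = 2579/420 ≈ 6.1405)
t(3, -10)*B = ((-6 + 3)/3)*(2579/420) = ((1/3)*(-3))*(2579/420) = -1*2579/420 = -2579/420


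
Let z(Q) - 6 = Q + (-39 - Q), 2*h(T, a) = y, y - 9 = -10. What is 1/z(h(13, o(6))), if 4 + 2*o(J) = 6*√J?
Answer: -1/33 ≈ -0.030303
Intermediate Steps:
o(J) = -2 + 3*√J (o(J) = -2 + (6*√J)/2 = -2 + 3*√J)
y = -1 (y = 9 - 10 = -1)
h(T, a) = -½ (h(T, a) = (½)*(-1) = -½)
z(Q) = -33 (z(Q) = 6 + (Q + (-39 - Q)) = 6 - 39 = -33)
1/z(h(13, o(6))) = 1/(-33) = -1/33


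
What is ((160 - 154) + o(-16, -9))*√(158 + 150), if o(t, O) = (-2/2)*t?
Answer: 44*√77 ≈ 386.10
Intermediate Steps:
o(t, O) = -t (o(t, O) = (-2*½)*t = -t)
((160 - 154) + o(-16, -9))*√(158 + 150) = ((160 - 154) - 1*(-16))*√(158 + 150) = (6 + 16)*√308 = 22*(2*√77) = 44*√77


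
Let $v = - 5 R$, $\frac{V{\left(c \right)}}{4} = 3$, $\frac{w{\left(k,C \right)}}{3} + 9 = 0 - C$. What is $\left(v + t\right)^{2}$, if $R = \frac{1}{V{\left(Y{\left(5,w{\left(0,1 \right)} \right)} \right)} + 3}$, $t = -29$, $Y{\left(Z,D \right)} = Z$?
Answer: $\frac{7744}{9} \approx 860.44$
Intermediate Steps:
$w{\left(k,C \right)} = -27 - 3 C$ ($w{\left(k,C \right)} = -27 + 3 \left(0 - C\right) = -27 + 3 \left(- C\right) = -27 - 3 C$)
$V{\left(c \right)} = 12$ ($V{\left(c \right)} = 4 \cdot 3 = 12$)
$R = \frac{1}{15}$ ($R = \frac{1}{12 + 3} = \frac{1}{15} \approx 0.066667$)
$v = - \frac{1}{3}$ ($v = \left(-5\right) \frac{1}{15} = - \frac{1}{3} \approx -0.33333$)
$\left(v + t\right)^{2} = \left(- \frac{1}{3} - 29\right)^{2} = \left(- \frac{88}{3}\right)^{2} = \frac{7744}{9}$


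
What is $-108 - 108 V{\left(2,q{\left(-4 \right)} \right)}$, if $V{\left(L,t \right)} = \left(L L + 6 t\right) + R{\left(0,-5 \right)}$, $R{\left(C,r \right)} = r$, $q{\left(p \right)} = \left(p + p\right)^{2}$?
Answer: $-41472$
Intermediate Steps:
$q{\left(p \right)} = 4 p^{2}$ ($q{\left(p \right)} = \left(2 p\right)^{2} = 4 p^{2}$)
$V{\left(L,t \right)} = -5 + L^{2} + 6 t$ ($V{\left(L,t \right)} = \left(L L + 6 t\right) - 5 = \left(L^{2} + 6 t\right) - 5 = -5 + L^{2} + 6 t$)
$-108 - 108 V{\left(2,q{\left(-4 \right)} \right)} = -108 - 108 \left(-5 + 2^{2} + 6 \cdot 4 \left(-4\right)^{2}\right) = -108 - 108 \left(-5 + 4 + 6 \cdot 4 \cdot 16\right) = -108 - 108 \left(-5 + 4 + 6 \cdot 64\right) = -108 - 108 \left(-5 + 4 + 384\right) = -108 - 41364 = -41472$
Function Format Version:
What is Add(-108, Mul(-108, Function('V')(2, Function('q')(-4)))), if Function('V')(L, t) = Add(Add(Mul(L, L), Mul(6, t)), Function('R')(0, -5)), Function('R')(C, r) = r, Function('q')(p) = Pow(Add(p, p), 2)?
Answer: -41472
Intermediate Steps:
Function('q')(p) = Mul(4, Pow(p, 2)) (Function('q')(p) = Pow(Mul(2, p), 2) = Mul(4, Pow(p, 2)))
Function('V')(L, t) = Add(-5, Pow(L, 2), Mul(6, t)) (Function('V')(L, t) = Add(Add(Mul(L, L), Mul(6, t)), -5) = Add(Add(Pow(L, 2), Mul(6, t)), -5) = Add(-5, Pow(L, 2), Mul(6, t)))
Add(-108, Mul(-108, Function('V')(2, Function('q')(-4)))) = Add(-108, Mul(-108, Add(-5, Pow(2, 2), Mul(6, Mul(4, Pow(-4, 2)))))) = Add(-108, Mul(-108, Add(-5, 4, Mul(6, Mul(4, 16))))) = Add(-108, Mul(-108, Add(-5, 4, Mul(6, 64)))) = Add(-108, Mul(-108, Add(-5, 4, 384))) = Add(-108, Mul(-108, 383)) = Add(-108, -41364) = -41472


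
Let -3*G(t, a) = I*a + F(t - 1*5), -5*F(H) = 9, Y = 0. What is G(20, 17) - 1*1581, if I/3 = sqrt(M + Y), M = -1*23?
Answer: -7902/5 - 17*I*sqrt(23) ≈ -1580.4 - 81.529*I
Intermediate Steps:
F(H) = -9/5 (F(H) = -1/5*9 = -9/5)
M = -23
I = 3*I*sqrt(23) (I = 3*sqrt(-23 + 0) = 3*sqrt(-23) = 3*(I*sqrt(23)) = 3*I*sqrt(23) ≈ 14.387*I)
G(t, a) = 3/5 - I*a*sqrt(23) (G(t, a) = -((3*I*sqrt(23))*a - 9/5)/3 = -(3*I*a*sqrt(23) - 9/5)/3 = -(-9/5 + 3*I*a*sqrt(23))/3 = 3/5 - I*a*sqrt(23))
G(20, 17) - 1*1581 = (3/5 - 1*I*17*sqrt(23)) - 1*1581 = (3/5 - 17*I*sqrt(23)) - 1581 = -7902/5 - 17*I*sqrt(23)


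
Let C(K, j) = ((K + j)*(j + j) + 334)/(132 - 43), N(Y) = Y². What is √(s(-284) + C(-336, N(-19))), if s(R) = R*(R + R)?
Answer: 4*√79961783/89 ≈ 401.89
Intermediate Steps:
s(R) = 2*R² (s(R) = R*(2*R) = 2*R²)
C(K, j) = 334/89 + 2*j*(K + j)/89 (C(K, j) = ((K + j)*(2*j) + 334)/89 = (2*j*(K + j) + 334)*(1/89) = (334 + 2*j*(K + j))*(1/89) = 334/89 + 2*j*(K + j)/89)
√(s(-284) + C(-336, N(-19))) = √(2*(-284)² + (334/89 + 2*((-19)²)²/89 + (2/89)*(-336)*(-19)²)) = √(2*80656 + (334/89 + (2/89)*361² + (2/89)*(-336)*361)) = √(161312 + (334/89 + (2/89)*130321 - 242592/89)) = √(161312 + (334/89 + 260642/89 - 242592/89)) = √(161312 + 18384/89) = √(14375152/89) = 4*√79961783/89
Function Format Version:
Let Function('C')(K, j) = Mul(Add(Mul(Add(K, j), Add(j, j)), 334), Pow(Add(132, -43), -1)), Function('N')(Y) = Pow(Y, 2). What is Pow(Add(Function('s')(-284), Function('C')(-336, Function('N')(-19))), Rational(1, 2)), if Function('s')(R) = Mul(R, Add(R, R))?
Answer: Mul(Rational(4, 89), Pow(79961783, Rational(1, 2))) ≈ 401.89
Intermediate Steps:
Function('s')(R) = Mul(2, Pow(R, 2)) (Function('s')(R) = Mul(R, Mul(2, R)) = Mul(2, Pow(R, 2)))
Function('C')(K, j) = Add(Rational(334, 89), Mul(Rational(2, 89), j, Add(K, j))) (Function('C')(K, j) = Mul(Add(Mul(Add(K, j), Mul(2, j)), 334), Pow(89, -1)) = Mul(Add(Mul(2, j, Add(K, j)), 334), Rational(1, 89)) = Mul(Add(334, Mul(2, j, Add(K, j))), Rational(1, 89)) = Add(Rational(334, 89), Mul(Rational(2, 89), j, Add(K, j))))
Pow(Add(Function('s')(-284), Function('C')(-336, Function('N')(-19))), Rational(1, 2)) = Pow(Add(Mul(2, Pow(-284, 2)), Add(Rational(334, 89), Mul(Rational(2, 89), Pow(Pow(-19, 2), 2)), Mul(Rational(2, 89), -336, Pow(-19, 2)))), Rational(1, 2)) = Pow(Add(Mul(2, 80656), Add(Rational(334, 89), Mul(Rational(2, 89), Pow(361, 2)), Mul(Rational(2, 89), -336, 361))), Rational(1, 2)) = Pow(Add(161312, Add(Rational(334, 89), Mul(Rational(2, 89), 130321), Rational(-242592, 89))), Rational(1, 2)) = Pow(Add(161312, Add(Rational(334, 89), Rational(260642, 89), Rational(-242592, 89))), Rational(1, 2)) = Pow(Add(161312, Rational(18384, 89)), Rational(1, 2)) = Pow(Rational(14375152, 89), Rational(1, 2)) = Mul(Rational(4, 89), Pow(79961783, Rational(1, 2)))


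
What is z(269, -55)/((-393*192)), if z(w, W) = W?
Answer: 55/75456 ≈ 0.00072890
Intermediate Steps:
z(269, -55)/((-393*192)) = -55/((-393*192)) = -55/(-75456) = -55*(-1/75456) = 55/75456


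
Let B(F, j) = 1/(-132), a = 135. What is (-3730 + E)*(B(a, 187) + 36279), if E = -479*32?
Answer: -45632732483/66 ≈ -6.9140e+8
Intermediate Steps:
B(F, j) = -1/132
E = -15328
(-3730 + E)*(B(a, 187) + 36279) = (-3730 - 15328)*(-1/132 + 36279) = -19058*4788827/132 = -45632732483/66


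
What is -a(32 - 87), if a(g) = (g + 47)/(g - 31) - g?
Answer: -2369/43 ≈ -55.093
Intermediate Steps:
a(g) = -g + (47 + g)/(-31 + g) (a(g) = (47 + g)/(-31 + g) - g = -g + (47 + g)/(-31 + g))
-a(32 - 87) = -(47 - (32 - 87)² + 32*(32 - 87))/(-31 + (32 - 87)) = -(47 - 1*(-55)² + 32*(-55))/(-31 - 55) = -(47 - 1*3025 - 1760)/(-86) = -(-1)*(47 - 3025 - 1760)/86 = -(-1)*(-4738)/86 = -1*2369/43 = -2369/43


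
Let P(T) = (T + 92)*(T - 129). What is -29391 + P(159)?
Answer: -21861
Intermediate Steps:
P(T) = (-129 + T)*(92 + T) (P(T) = (92 + T)*(-129 + T) = (-129 + T)*(92 + T))
-29391 + P(159) = -29391 + (-11868 + 159² - 37*159) = -29391 + (-11868 + 25281 - 5883) = -29391 + 7530 = -21861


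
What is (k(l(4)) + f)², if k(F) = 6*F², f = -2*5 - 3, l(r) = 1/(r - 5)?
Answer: 49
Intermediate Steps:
l(r) = 1/(-5 + r)
f = -13 (f = -10 - 3 = -13)
(k(l(4)) + f)² = (6*(1/(-5 + 4))² - 13)² = (6*(1/(-1))² - 13)² = (6*(-1)² - 13)² = (6*1 - 13)² = (6 - 13)² = (-7)² = 49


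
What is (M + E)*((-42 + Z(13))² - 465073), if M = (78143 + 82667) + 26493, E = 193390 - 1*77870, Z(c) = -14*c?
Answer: -125640354231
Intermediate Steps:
E = 115520 (E = 193390 - 77870 = 115520)
M = 187303 (M = 160810 + 26493 = 187303)
(M + E)*((-42 + Z(13))² - 465073) = (187303 + 115520)*((-42 - 14*13)² - 465073) = 302823*((-42 - 182)² - 465073) = 302823*((-224)² - 465073) = 302823*(50176 - 465073) = 302823*(-414897) = -125640354231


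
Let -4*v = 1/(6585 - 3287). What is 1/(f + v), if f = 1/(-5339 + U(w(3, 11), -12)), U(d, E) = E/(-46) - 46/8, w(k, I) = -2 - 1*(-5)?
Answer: -66870248/17581 ≈ -3803.6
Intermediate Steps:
w(k, I) = 3 (w(k, I) = -2 + 5 = 3)
U(d, E) = -23/4 - E/46 (U(d, E) = E*(-1/46) - 46*⅛ = -E/46 - 23/4 = -23/4 - E/46)
v = -1/13192 (v = -1/(4*(6585 - 3287)) = -¼/3298 = -¼*1/3298 = -1/13192 ≈ -7.5803e-5)
f = -92/491693 (f = 1/(-5339 + (-23/4 - 1/46*(-12))) = 1/(-5339 + (-23/4 + 6/23)) = 1/(-5339 - 505/92) = 1/(-491693/92) = -92/491693 ≈ -0.00018711)
1/(f + v) = 1/(-92/491693 - 1/13192) = 1/(-17581/66870248) = -66870248/17581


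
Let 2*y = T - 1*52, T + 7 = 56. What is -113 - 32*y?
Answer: -65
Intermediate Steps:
T = 49 (T = -7 + 56 = 49)
y = -3/2 (y = (49 - 1*52)/2 = (49 - 52)/2 = (1/2)*(-3) = -3/2 ≈ -1.5000)
-113 - 32*y = -113 - 32*(-3/2) = -113 + 48 = -65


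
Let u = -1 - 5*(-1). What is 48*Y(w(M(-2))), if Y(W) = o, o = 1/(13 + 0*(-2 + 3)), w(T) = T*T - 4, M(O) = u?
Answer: 48/13 ≈ 3.6923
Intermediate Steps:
u = 4 (u = -1 + 5 = 4)
M(O) = 4
w(T) = -4 + T² (w(T) = T² - 4 = -4 + T²)
o = 1/13 (o = 1/(13 + 0*1) = 1/(13 + 0) = 1/13 ≈ 0.076923)
Y(W) = 1/13
48*Y(w(M(-2))) = 48*(1/13) = 48/13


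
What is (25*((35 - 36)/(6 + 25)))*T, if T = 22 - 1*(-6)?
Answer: -700/31 ≈ -22.581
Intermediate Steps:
T = 28 (T = 22 + 6 = 28)
(25*((35 - 36)/(6 + 25)))*T = (25*((35 - 36)/(6 + 25)))*28 = (25*(-1/31))*28 = -25/31*28 = -700/31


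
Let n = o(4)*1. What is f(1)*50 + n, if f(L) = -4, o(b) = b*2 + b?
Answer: -188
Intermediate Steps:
o(b) = 3*b (o(b) = 2*b + b = 3*b)
n = 12 (n = (3*4)*1 = 12*1 = 12)
f(1)*50 + n = -4*50 + 12 = -200 + 12 = -188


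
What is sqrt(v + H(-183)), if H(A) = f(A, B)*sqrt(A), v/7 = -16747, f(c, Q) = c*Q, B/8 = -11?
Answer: sqrt(-117229 + 16104*I*sqrt(183)) ≈ 255.11 + 426.98*I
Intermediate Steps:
B = -88 (B = 8*(-11) = -88)
f(c, Q) = Q*c
v = -117229 (v = 7*(-16747) = -117229)
H(A) = -88*A**(3/2) (H(A) = (-88*A)*sqrt(A) = -88*A**(3/2))
sqrt(v + H(-183)) = sqrt(-117229 - (-16104)*I*sqrt(183)) = sqrt(-117229 + 16104*I*sqrt(183))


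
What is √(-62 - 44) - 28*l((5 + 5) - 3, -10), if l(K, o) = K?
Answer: -196 + I*√106 ≈ -196.0 + 10.296*I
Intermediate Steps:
√(-62 - 44) - 28*l((5 + 5) - 3, -10) = √(-62 - 44) - 28*((5 + 5) - 3) = √(-106) - 28*(10 - 3) = I*√106 - 28*7 = I*√106 - 196 = -196 + I*√106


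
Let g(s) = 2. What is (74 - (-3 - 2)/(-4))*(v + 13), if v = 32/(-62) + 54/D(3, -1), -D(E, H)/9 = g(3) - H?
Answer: 94575/124 ≈ 762.70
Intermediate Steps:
D(E, H) = -18 + 9*H (D(E, H) = -9*(2 - H) = -18 + 9*H)
v = -78/31 (v = 32/(-62) + 54/(-18 + 9*(-1)) = 32*(-1/62) + 54/(-18 - 9) = -16/31 + 54/(-27) = -16/31 + 54*(-1/27) = -16/31 - 2 = -78/31 ≈ -2.5161)
(74 - (-3 - 2)/(-4))*(v + 13) = (74 - (-3 - 2)/(-4))*(-78/31 + 13) = (74 - (-5)*(-1)/4)*(325/31) = (74 - 1*5/4)*(325/31) = (74 - 5/4)*(325/31) = (291/4)*(325/31) = 94575/124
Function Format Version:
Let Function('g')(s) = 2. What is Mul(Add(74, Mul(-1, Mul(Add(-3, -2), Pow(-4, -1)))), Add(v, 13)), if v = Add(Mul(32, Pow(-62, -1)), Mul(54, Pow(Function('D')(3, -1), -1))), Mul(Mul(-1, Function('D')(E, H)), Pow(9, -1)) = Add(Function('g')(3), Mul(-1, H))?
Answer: Rational(94575, 124) ≈ 762.70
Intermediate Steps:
Function('D')(E, H) = Add(-18, Mul(9, H)) (Function('D')(E, H) = Mul(-9, Add(2, Mul(-1, H))) = Add(-18, Mul(9, H)))
v = Rational(-78, 31) (v = Add(Mul(32, Pow(-62, -1)), Mul(54, Pow(Add(-18, Mul(9, -1)), -1))) = Add(Mul(32, Rational(-1, 62)), Mul(54, Pow(Add(-18, -9), -1))) = Add(Rational(-16, 31), Mul(54, Pow(-27, -1))) = Add(Rational(-16, 31), Mul(54, Rational(-1, 27))) = Add(Rational(-16, 31), -2) = Rational(-78, 31) ≈ -2.5161)
Mul(Add(74, Mul(-1, Mul(Add(-3, -2), Pow(-4, -1)))), Add(v, 13)) = Mul(Add(74, Mul(-1, Mul(Add(-3, -2), Pow(-4, -1)))), Add(Rational(-78, 31), 13)) = Mul(Add(74, Mul(-1, Mul(-5, Rational(-1, 4)))), Rational(325, 31)) = Mul(Add(74, Mul(-1, Rational(5, 4))), Rational(325, 31)) = Mul(Add(74, Rational(-5, 4)), Rational(325, 31)) = Mul(Rational(291, 4), Rational(325, 31)) = Rational(94575, 124)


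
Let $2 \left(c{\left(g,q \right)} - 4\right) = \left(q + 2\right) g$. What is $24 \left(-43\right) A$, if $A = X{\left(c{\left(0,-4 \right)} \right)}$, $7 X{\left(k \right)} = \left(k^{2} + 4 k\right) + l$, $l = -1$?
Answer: $- \frac{31992}{7} \approx -4570.3$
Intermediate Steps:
$c{\left(g,q \right)} = 4 + \frac{g \left(2 + q\right)}{2}$ ($c{\left(g,q \right)} = 4 + \frac{\left(q + 2\right) g}{2} = 4 + \frac{\left(2 + q\right) g}{2} = 4 + \frac{g \left(2 + q\right)}{2}$)
$X{\left(k \right)} = - \frac{1}{7} + \frac{k^{2}}{7} + \frac{4 k}{7}$ ($X{\left(k \right)} = \frac{\left(k^{2} + 4 k\right) - 1}{7} = \frac{-1 + k^{2} + 4 k}{7} = - \frac{1}{7} + \frac{k^{2}}{7} + \frac{4 k}{7}$)
$A = \frac{31}{7}$ ($A = - \frac{1}{7} + \frac{\left(4 + 0 + \frac{1}{2} \cdot 0 \left(-4\right)\right)^{2}}{7} + \frac{4 \left(4 + 0 + \frac{1}{2} \cdot 0 \left(-4\right)\right)}{7} = - \frac{1}{7} + \frac{\left(4 + 0 + 0\right)^{2}}{7} + \frac{4 \left(4 + 0 + 0\right)}{7} = - \frac{1}{7} + \frac{4^{2}}{7} + \frac{4}{7} \cdot 4 = - \frac{1}{7} + \frac{1}{7} \cdot 16 + \frac{16}{7} = - \frac{1}{7} + \frac{16}{7} + \frac{16}{7} = \frac{31}{7} \approx 4.4286$)
$24 \left(-43\right) A = 24 \left(-43\right) \frac{31}{7} = \left(-1032\right) \frac{31}{7} = - \frac{31992}{7}$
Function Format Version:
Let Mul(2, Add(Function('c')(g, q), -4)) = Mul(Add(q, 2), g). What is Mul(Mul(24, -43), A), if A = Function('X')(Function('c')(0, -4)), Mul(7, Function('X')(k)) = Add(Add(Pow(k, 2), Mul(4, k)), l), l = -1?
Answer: Rational(-31992, 7) ≈ -4570.3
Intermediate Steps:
Function('c')(g, q) = Add(4, Mul(Rational(1, 2), g, Add(2, q))) (Function('c')(g, q) = Add(4, Mul(Rational(1, 2), Mul(Add(q, 2), g))) = Add(4, Mul(Rational(1, 2), Mul(Add(2, q), g))) = Add(4, Mul(Rational(1, 2), Mul(g, Add(2, q)))) = Add(4, Mul(Rational(1, 2), g, Add(2, q))))
Function('X')(k) = Add(Rational(-1, 7), Mul(Rational(1, 7), Pow(k, 2)), Mul(Rational(4, 7), k)) (Function('X')(k) = Mul(Rational(1, 7), Add(Add(Pow(k, 2), Mul(4, k)), -1)) = Mul(Rational(1, 7), Add(-1, Pow(k, 2), Mul(4, k))) = Add(Rational(-1, 7), Mul(Rational(1, 7), Pow(k, 2)), Mul(Rational(4, 7), k)))
A = Rational(31, 7) (A = Add(Rational(-1, 7), Mul(Rational(1, 7), Pow(Add(4, 0, Mul(Rational(1, 2), 0, -4)), 2)), Mul(Rational(4, 7), Add(4, 0, Mul(Rational(1, 2), 0, -4)))) = Add(Rational(-1, 7), Mul(Rational(1, 7), Pow(Add(4, 0, 0), 2)), Mul(Rational(4, 7), Add(4, 0, 0))) = Add(Rational(-1, 7), Mul(Rational(1, 7), Pow(4, 2)), Mul(Rational(4, 7), 4)) = Add(Rational(-1, 7), Mul(Rational(1, 7), 16), Rational(16, 7)) = Add(Rational(-1, 7), Rational(16, 7), Rational(16, 7)) = Rational(31, 7) ≈ 4.4286)
Mul(Mul(24, -43), A) = Mul(Mul(24, -43), Rational(31, 7)) = Mul(-1032, Rational(31, 7)) = Rational(-31992, 7)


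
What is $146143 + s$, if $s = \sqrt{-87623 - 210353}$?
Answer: $146143 + 2 i \sqrt{74494} \approx 1.4614 \cdot 10^{5} + 545.87 i$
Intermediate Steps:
$s = 2 i \sqrt{74494}$ ($s = \sqrt{-297976} = 2 i \sqrt{74494} \approx 545.87 i$)
$146143 + s = 146143 + 2 i \sqrt{74494}$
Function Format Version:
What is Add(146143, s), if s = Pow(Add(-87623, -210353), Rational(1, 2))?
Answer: Add(146143, Mul(2, I, Pow(74494, Rational(1, 2)))) ≈ Add(1.4614e+5, Mul(545.87, I))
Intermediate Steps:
s = Mul(2, I, Pow(74494, Rational(1, 2))) (s = Pow(-297976, Rational(1, 2)) = Mul(2, I, Pow(74494, Rational(1, 2))) ≈ Mul(545.87, I))
Add(146143, s) = Add(146143, Mul(2, I, Pow(74494, Rational(1, 2))))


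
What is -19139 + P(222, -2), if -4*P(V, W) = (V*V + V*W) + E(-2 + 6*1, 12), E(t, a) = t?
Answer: -31350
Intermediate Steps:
P(V, W) = -1 - V²/4 - V*W/4 (P(V, W) = -((V*V + V*W) + (-2 + 6*1))/4 = -((V² + V*W) + (-2 + 6))/4 = -((V² + V*W) + 4)/4 = -(4 + V² + V*W)/4 = -1 - V²/4 - V*W/4)
-19139 + P(222, -2) = -19139 + (-1 - ¼*222² - ¼*222*(-2)) = -19139 + (-1 - ¼*49284 + 111) = -19139 + (-1 - 12321 + 111) = -19139 - 12211 = -31350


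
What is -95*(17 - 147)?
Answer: 12350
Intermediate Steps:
-95*(17 - 147) = -95*(-130) = 12350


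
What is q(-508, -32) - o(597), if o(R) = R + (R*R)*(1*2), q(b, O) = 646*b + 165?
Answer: -1041418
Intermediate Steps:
q(b, O) = 165 + 646*b
o(R) = R + 2*R² (o(R) = R + R²*2 = R + 2*R²)
q(-508, -32) - o(597) = (165 + 646*(-508)) - 597*(1 + 2*597) = (165 - 328168) - 597*(1 + 1194) = -328003 - 597*1195 = -328003 - 1*713415 = -328003 - 713415 = -1041418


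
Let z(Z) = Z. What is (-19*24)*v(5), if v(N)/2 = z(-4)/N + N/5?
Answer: -912/5 ≈ -182.40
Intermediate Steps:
v(N) = -8/N + 2*N/5 (v(N) = 2*(-4/N + N/5) = -8/N + 2*N/5)
(-19*24)*v(5) = (-19*24)*(-8/5 + (2/5)*5) = -456*(-8*1/5 + 2) = -456*(-8/5 + 2) = -456*2/5 = -912/5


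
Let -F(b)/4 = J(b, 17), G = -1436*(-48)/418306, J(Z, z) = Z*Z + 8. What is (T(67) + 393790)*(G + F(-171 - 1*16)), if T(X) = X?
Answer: -11525100036725220/209153 ≈ -5.5104e+10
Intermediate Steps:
J(Z, z) = 8 + Z² (J(Z, z) = Z² + 8 = 8 + Z²)
G = 34464/209153 (G = 68928*(1/418306) = 34464/209153 ≈ 0.16478)
F(b) = -32 - 4*b² (F(b) = -4*(8 + b²) = -32 - 4*b²)
(T(67) + 393790)*(G + F(-171 - 1*16)) = (67 + 393790)*(34464/209153 + (-32 - 4*(-171 - 1*16)²)) = 393857*(34464/209153 + (-32 - 4*(-171 - 16)²)) = 393857*(34464/209153 + (-32 - 4*(-187)²)) = 393857*(34464/209153 + (-32 - 4*34969)) = 393857*(34464/209153 + (-32 - 139876)) = 393857*(34464/209153 - 139908) = 393857*(-29262143460/209153) = -11525100036725220/209153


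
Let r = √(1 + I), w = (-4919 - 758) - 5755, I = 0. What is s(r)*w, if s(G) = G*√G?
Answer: -11432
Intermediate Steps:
w = -11432 (w = -5677 - 5755 = -11432)
r = 1 (r = √(1 + 0) = √1 = 1)
s(G) = G^(3/2)
s(r)*w = 1^(3/2)*(-11432) = 1*(-11432) = -11432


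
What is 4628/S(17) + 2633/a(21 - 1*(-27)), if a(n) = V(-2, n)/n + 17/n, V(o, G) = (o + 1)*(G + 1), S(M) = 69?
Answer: -535775/138 ≈ -3882.4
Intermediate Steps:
V(o, G) = (1 + G)*(1 + o) (V(o, G) = (1 + o)*(1 + G) = (1 + G)*(1 + o))
a(n) = 17/n + (-1 - n)/n (a(n) = (1 + n - 2 + n*(-2))/n + 17/n = (1 + n - 2 - 2*n)/n + 17/n = (-1 - n)/n + 17/n = 17/n + (-1 - n)/n)
4628/S(17) + 2633/a(21 - 1*(-27)) = 4628/69 + 2633/(((16 - (21 - 1*(-27)))/(21 - 1*(-27)))) = 4628*(1/69) + 2633/(((16 - (21 + 27))/(21 + 27))) = 4628/69 + 2633/(((16 - 1*48)/48)) = 4628/69 + 2633/(((16 - 48)/48)) = 4628/69 + 2633/(((1/48)*(-32))) = 4628/69 + 2633/(-2/3) = 4628/69 + 2633*(-3/2) = 4628/69 - 7899/2 = -535775/138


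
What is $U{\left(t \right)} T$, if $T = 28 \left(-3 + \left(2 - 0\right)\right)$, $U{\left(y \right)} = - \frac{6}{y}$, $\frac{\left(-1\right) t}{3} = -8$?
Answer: $7$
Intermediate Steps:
$t = 24$ ($t = \left(-3\right) \left(-8\right) = 24$)
$T = -28$ ($T = 28 \left(-3 + \left(2 + 0\right)\right) = 28 \left(-3 + 2\right) = 28 \left(-1\right) = -28$)
$U{\left(t \right)} T = - \frac{6}{24} \left(-28\right) = \left(-6\right) \frac{1}{24} \left(-28\right) = \left(- \frac{1}{4}\right) \left(-28\right) = 7$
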